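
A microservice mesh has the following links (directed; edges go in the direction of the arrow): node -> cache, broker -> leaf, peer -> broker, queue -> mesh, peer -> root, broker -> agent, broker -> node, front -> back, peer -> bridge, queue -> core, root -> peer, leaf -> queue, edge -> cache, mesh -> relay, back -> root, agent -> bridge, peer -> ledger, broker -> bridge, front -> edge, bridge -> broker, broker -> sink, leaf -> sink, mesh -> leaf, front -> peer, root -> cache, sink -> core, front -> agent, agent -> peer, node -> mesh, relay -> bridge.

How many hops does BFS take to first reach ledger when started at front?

Level 0: front
Level 1: agent, back, edge, peer
Level 2: bridge, broker, cache, ledger, root
Level 3: leaf, node, sink
Level 4: core, mesh, queue
Level 5: relay
ledger first appears at level 2.

2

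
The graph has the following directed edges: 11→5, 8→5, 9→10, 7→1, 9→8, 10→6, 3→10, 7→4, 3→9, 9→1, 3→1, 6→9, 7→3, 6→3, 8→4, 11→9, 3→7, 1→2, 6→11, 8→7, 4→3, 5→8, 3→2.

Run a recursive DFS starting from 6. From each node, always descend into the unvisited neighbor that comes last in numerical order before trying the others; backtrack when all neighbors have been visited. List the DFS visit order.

6, 11, 9, 10, 8, 7, 4, 3, 2, 1, 5

Visit 6
6 → 11
11 → 9
9 → 10
9 → 8
8 → 7
7 → 4
4 → 3
3 → 2
3 → 1
8 → 5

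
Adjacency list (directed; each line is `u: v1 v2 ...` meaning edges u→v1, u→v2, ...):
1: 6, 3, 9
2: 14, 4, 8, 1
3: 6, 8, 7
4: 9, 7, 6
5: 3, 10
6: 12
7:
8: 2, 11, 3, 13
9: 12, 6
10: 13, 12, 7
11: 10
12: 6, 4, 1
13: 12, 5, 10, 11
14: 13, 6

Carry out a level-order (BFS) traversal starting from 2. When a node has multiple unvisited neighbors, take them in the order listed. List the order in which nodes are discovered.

2, 14, 4, 8, 1, 13, 6, 9, 7, 11, 3, 12, 5, 10

Visit 2; enqueue 14, 4, 8, 1 → queue [14, 4, 8, 1]
Visit 14; enqueue 13, 6 → queue [4, 8, 1, 13, 6]
Visit 4; enqueue 9, 7 → queue [8, 1, 13, 6, 9, 7]
Visit 8; enqueue 11, 3 → queue [1, 13, 6, 9, 7, 11, 3]
Visit 1 → queue [13, 6, 9, 7, 11, 3]
Visit 13; enqueue 12, 5, 10 → queue [6, 9, 7, 11, 3, 12, 5, 10]
Visit 6 → queue [9, 7, 11, 3, 12, 5, 10]
Visit 9 → queue [7, 11, 3, 12, 5, 10]
Visit 7 → queue [11, 3, 12, 5, 10]
Visit 11 → queue [3, 12, 5, 10]
Visit 3 → queue [12, 5, 10]
Visit 12 → queue [5, 10]
Visit 5 → queue [10]
Visit 10 → queue []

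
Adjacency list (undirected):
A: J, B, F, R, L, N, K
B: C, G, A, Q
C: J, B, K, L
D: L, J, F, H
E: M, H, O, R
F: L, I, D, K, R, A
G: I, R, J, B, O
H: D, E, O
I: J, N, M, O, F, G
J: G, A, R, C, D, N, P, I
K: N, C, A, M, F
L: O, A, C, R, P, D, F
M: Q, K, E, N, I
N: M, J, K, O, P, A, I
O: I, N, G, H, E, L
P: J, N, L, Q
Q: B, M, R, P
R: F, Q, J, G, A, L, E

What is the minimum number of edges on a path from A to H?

3

Level 0: A
Level 1: B, F, J, K, L, N, R
Level 2: C, D, E, G, I, M, O, P, Q
Level 3: H
H first appears at level 3.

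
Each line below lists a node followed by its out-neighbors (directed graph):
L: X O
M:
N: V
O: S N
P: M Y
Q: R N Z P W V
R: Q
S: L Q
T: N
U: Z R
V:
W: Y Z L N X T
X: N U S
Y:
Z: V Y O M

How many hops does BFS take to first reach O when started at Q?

2

Level 0: Q
Level 1: N, P, R, V, W, Z
Level 2: L, M, O, T, X, Y
Level 3: S, U
O first appears at level 2.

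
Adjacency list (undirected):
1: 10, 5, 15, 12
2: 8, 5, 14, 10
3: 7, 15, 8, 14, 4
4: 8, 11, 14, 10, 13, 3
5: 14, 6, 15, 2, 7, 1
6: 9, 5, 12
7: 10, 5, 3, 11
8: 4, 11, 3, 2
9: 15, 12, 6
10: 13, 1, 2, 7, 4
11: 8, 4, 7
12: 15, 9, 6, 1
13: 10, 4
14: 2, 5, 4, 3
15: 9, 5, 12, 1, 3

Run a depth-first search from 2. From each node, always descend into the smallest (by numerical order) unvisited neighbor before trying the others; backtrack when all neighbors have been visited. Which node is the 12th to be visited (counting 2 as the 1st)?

Visit 2
2 → 5
5 → 1
1 → 10
10 → 4
4 → 3
3 → 7
7 → 11
11 → 8
3 → 14
3 → 15
15 → 9
9 → 6
6 → 12
4 → 13

Visit order: 2, 5, 1, 10, 4, 3, 7, 11, 8, 14, 15, 9, 6, 12, 13

9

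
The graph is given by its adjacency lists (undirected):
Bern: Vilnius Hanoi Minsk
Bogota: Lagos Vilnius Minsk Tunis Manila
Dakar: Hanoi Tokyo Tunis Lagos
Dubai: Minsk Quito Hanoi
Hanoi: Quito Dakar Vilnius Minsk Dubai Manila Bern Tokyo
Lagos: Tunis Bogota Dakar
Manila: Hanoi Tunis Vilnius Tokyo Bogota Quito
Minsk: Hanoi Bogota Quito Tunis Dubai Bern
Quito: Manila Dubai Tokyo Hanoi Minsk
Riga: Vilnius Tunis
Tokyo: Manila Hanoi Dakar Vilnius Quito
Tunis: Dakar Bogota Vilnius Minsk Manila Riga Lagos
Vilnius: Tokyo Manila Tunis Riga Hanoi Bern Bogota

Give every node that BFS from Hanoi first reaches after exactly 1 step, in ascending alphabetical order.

Bern, Dakar, Dubai, Manila, Minsk, Quito, Tokyo, Vilnius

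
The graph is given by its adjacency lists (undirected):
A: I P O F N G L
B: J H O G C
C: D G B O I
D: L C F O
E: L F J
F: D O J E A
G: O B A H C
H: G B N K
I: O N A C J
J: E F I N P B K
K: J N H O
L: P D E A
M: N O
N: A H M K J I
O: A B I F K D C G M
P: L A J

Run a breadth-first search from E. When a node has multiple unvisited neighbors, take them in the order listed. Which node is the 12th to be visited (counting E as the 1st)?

K

Visit E; enqueue L, F, J → queue [L, F, J]
Visit L; enqueue P, D, A → queue [F, J, P, D, A]
Visit F; enqueue O → queue [J, P, D, A, O]
Visit J; enqueue I, N, B, K → queue [P, D, A, O, I, N, B, K]
Visit P → queue [D, A, O, I, N, B, K]
Visit D; enqueue C → queue [A, O, I, N, B, K, C]
Visit A; enqueue G → queue [O, I, N, B, K, C, G]
Visit O; enqueue M → queue [I, N, B, K, C, G, M]
Visit I → queue [N, B, K, C, G, M]
Visit N; enqueue H → queue [B, K, C, G, M, H]
Visit B → queue [K, C, G, M, H]
Visit K → queue [C, G, M, H]
Visit C → queue [G, M, H]
Visit G → queue [M, H]
Visit M → queue [H]
Visit H → queue []

Visit order: E, L, F, J, P, D, A, O, I, N, B, K, C, G, M, H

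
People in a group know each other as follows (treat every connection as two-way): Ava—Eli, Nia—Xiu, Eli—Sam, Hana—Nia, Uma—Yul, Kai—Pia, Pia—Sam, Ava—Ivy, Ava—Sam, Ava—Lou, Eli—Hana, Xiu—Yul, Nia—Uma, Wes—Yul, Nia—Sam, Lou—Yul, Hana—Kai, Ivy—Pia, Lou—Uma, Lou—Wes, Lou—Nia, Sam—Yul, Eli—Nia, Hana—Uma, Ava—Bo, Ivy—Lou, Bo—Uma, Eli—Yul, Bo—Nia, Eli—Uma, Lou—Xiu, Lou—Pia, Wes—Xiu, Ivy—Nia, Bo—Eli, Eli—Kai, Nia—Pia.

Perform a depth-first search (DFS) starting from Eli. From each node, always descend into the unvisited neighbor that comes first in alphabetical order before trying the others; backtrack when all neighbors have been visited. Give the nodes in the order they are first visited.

Visit Eli
Eli → Ava
Ava → Bo
Bo → Nia
Nia → Hana
Hana → Kai
Kai → Pia
Pia → Ivy
Ivy → Lou
Lou → Uma
Uma → Yul
Yul → Sam
Yul → Wes
Wes → Xiu

Eli Ava Bo Nia Hana Kai Pia Ivy Lou Uma Yul Sam Wes Xiu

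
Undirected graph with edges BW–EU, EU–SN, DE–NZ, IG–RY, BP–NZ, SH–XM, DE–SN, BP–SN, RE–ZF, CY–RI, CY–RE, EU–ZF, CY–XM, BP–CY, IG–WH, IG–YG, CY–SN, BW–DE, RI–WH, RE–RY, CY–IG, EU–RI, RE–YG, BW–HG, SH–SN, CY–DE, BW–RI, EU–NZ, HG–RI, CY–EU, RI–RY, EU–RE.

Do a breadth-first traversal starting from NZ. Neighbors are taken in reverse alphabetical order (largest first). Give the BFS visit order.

Visit NZ; enqueue EU, DE, BP → queue [EU, DE, BP]
Visit EU; enqueue ZF, SN, RI, RE, CY, BW → queue [DE, BP, ZF, SN, RI, RE, CY, BW]
Visit DE → queue [BP, ZF, SN, RI, RE, CY, BW]
Visit BP → queue [ZF, SN, RI, RE, CY, BW]
Visit ZF → queue [SN, RI, RE, CY, BW]
Visit SN; enqueue SH → queue [RI, RE, CY, BW, SH]
Visit RI; enqueue WH, RY, HG → queue [RE, CY, BW, SH, WH, RY, HG]
Visit RE; enqueue YG → queue [CY, BW, SH, WH, RY, HG, YG]
Visit CY; enqueue XM, IG → queue [BW, SH, WH, RY, HG, YG, XM, IG]
Visit BW → queue [SH, WH, RY, HG, YG, XM, IG]
Visit SH → queue [WH, RY, HG, YG, XM, IG]
Visit WH → queue [RY, HG, YG, XM, IG]
Visit RY → queue [HG, YG, XM, IG]
Visit HG → queue [YG, XM, IG]
Visit YG → queue [XM, IG]
Visit XM → queue [IG]
Visit IG → queue []

NZ, EU, DE, BP, ZF, SN, RI, RE, CY, BW, SH, WH, RY, HG, YG, XM, IG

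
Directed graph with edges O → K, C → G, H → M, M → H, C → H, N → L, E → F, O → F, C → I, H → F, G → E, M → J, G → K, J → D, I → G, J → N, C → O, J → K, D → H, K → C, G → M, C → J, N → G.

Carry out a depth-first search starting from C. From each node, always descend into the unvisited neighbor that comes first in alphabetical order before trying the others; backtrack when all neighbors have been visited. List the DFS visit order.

Visit C
C → G
G → E
E → F
G → K
G → M
M → H
M → J
J → D
J → N
N → L
C → I
C → O

C -> G -> E -> F -> K -> M -> H -> J -> D -> N -> L -> I -> O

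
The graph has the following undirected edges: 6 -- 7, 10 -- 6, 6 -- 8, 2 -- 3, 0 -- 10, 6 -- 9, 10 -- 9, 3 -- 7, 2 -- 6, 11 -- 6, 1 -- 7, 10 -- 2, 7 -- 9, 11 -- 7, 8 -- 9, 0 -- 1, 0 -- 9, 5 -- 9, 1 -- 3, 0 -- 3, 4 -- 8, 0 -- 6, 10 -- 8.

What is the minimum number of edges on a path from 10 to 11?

Level 0: 10
Level 1: 0, 2, 6, 8, 9
Level 2: 1, 3, 4, 5, 7, 11
11 first appears at level 2.

2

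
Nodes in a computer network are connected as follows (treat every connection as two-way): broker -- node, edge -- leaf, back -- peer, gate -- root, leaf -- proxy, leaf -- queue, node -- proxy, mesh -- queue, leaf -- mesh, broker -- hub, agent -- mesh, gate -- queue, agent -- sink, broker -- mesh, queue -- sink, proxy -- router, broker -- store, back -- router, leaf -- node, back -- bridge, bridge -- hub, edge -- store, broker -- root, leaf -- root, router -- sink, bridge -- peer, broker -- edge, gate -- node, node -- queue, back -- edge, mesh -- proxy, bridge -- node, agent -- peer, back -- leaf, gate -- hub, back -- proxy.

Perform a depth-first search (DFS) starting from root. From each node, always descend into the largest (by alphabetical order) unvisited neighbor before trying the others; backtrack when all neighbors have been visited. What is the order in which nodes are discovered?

root → leaf → queue → sink → router → proxy → node → gate → hub → broker → store → edge → back → peer → bridge → agent → mesh

Visit root
root → leaf
leaf → queue
queue → sink
sink → router
router → proxy
proxy → node
node → gate
gate → hub
hub → broker
broker → store
store → edge
edge → back
back → peer
peer → bridge
peer → agent
agent → mesh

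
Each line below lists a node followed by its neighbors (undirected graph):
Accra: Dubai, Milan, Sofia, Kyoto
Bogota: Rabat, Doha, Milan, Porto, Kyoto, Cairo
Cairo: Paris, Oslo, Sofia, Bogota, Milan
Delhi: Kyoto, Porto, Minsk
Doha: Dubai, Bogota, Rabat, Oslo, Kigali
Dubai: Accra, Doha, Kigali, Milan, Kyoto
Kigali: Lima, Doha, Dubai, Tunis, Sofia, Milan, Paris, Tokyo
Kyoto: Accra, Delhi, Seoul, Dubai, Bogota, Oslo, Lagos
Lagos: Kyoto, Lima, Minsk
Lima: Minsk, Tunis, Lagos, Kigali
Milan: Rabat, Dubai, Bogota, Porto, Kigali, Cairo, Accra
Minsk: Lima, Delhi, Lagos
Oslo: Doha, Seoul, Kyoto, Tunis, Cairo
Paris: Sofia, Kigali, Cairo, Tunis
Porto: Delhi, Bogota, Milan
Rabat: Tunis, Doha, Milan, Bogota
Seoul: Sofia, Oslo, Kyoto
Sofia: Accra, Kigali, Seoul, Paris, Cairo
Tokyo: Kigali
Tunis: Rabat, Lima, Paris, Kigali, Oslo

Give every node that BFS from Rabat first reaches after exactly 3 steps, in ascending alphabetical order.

Delhi, Lagos, Minsk, Seoul, Sofia, Tokyo

Level 0: Rabat
Level 1: Bogota, Doha, Milan, Tunis
Level 2: Accra, Cairo, Dubai, Kigali, Kyoto, Lima, Oslo, Paris, Porto
Level 3: Delhi, Lagos, Minsk, Seoul, Sofia, Tokyo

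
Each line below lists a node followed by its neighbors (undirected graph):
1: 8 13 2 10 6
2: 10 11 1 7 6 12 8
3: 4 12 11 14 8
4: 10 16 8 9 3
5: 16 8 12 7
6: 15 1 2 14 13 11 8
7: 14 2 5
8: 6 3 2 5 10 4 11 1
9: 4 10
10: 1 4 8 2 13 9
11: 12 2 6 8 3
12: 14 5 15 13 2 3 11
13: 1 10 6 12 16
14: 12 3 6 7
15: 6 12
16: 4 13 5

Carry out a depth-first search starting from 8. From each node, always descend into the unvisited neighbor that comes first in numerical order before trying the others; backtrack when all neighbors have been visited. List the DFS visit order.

Visit 8
8 → 1
1 → 2
2 → 6
6 → 11
11 → 3
3 → 4
4 → 9
9 → 10
10 → 13
13 → 12
12 → 5
5 → 7
7 → 14
5 → 16
12 → 15

8 1 2 6 11 3 4 9 10 13 12 5 7 14 16 15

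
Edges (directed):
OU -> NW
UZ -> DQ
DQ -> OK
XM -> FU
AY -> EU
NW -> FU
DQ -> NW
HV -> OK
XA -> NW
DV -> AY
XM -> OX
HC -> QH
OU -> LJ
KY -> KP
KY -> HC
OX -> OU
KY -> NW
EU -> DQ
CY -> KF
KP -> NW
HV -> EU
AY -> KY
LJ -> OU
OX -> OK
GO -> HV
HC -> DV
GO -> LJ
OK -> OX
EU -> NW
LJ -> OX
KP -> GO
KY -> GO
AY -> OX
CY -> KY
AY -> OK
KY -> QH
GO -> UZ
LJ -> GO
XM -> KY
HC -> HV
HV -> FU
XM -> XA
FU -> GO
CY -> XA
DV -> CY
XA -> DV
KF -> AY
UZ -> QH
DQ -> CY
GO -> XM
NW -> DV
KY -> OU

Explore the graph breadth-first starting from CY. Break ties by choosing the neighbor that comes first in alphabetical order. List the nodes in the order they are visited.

CY -> KF -> KY -> XA -> AY -> GO -> HC -> KP -> NW -> OU -> QH -> DV -> EU -> OK -> OX -> HV -> LJ -> UZ -> XM -> FU -> DQ

Visit CY; enqueue KF, KY, XA → queue [KF, KY, XA]
Visit KF; enqueue AY → queue [KY, XA, AY]
Visit KY; enqueue GO, HC, KP, NW, OU, QH → queue [XA, AY, GO, HC, KP, NW, OU, QH]
Visit XA; enqueue DV → queue [AY, GO, HC, KP, NW, OU, QH, DV]
Visit AY; enqueue EU, OK, OX → queue [GO, HC, KP, NW, OU, QH, DV, EU, OK, OX]
Visit GO; enqueue HV, LJ, UZ, XM → queue [HC, KP, NW, OU, QH, DV, EU, OK, OX, HV, LJ, UZ, XM]
Visit HC → queue [KP, NW, OU, QH, DV, EU, OK, OX, HV, LJ, UZ, XM]
Visit KP → queue [NW, OU, QH, DV, EU, OK, OX, HV, LJ, UZ, XM]
Visit NW; enqueue FU → queue [OU, QH, DV, EU, OK, OX, HV, LJ, UZ, XM, FU]
Visit OU → queue [QH, DV, EU, OK, OX, HV, LJ, UZ, XM, FU]
Visit QH → queue [DV, EU, OK, OX, HV, LJ, UZ, XM, FU]
Visit DV → queue [EU, OK, OX, HV, LJ, UZ, XM, FU]
Visit EU; enqueue DQ → queue [OK, OX, HV, LJ, UZ, XM, FU, DQ]
Visit OK → queue [OX, HV, LJ, UZ, XM, FU, DQ]
Visit OX → queue [HV, LJ, UZ, XM, FU, DQ]
Visit HV → queue [LJ, UZ, XM, FU, DQ]
Visit LJ → queue [UZ, XM, FU, DQ]
Visit UZ → queue [XM, FU, DQ]
Visit XM → queue [FU, DQ]
Visit FU → queue [DQ]
Visit DQ → queue []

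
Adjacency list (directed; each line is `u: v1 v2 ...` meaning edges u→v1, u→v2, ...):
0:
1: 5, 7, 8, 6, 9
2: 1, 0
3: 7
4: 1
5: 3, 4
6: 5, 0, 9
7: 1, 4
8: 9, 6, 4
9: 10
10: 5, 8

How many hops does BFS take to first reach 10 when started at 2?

Level 0: 2
Level 1: 0, 1
Level 2: 5, 6, 7, 8, 9
Level 3: 3, 4, 10
10 first appears at level 3.

3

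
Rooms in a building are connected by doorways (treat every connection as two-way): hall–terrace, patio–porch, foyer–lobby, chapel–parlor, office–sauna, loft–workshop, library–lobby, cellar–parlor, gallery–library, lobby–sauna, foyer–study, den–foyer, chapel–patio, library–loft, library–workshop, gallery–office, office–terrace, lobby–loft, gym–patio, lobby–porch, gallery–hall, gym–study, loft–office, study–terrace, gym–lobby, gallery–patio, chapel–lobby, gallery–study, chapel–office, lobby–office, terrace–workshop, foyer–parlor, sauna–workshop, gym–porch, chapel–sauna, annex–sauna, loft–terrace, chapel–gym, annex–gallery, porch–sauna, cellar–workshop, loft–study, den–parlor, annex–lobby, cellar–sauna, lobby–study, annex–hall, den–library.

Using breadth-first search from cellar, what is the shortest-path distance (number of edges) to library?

2

Level 0: cellar
Level 1: parlor, sauna, workshop
Level 2: annex, chapel, den, foyer, library, lobby, loft, office, porch, terrace
Level 3: gallery, gym, hall, patio, study
library first appears at level 2.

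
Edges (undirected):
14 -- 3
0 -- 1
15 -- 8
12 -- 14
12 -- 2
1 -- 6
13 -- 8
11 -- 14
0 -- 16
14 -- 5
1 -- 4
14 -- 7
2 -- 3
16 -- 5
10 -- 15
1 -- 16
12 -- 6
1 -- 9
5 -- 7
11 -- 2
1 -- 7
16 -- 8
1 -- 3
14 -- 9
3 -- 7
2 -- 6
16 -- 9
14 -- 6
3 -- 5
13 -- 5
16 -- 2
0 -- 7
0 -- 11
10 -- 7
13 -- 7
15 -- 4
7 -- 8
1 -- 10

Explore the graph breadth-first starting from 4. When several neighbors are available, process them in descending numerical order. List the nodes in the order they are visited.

Visit 4; enqueue 15, 1 → queue [15, 1]
Visit 15; enqueue 10, 8 → queue [1, 10, 8]
Visit 1; enqueue 16, 9, 7, 6, 3, 0 → queue [10, 8, 16, 9, 7, 6, 3, 0]
Visit 10 → queue [8, 16, 9, 7, 6, 3, 0]
Visit 8; enqueue 13 → queue [16, 9, 7, 6, 3, 0, 13]
Visit 16; enqueue 5, 2 → queue [9, 7, 6, 3, 0, 13, 5, 2]
Visit 9; enqueue 14 → queue [7, 6, 3, 0, 13, 5, 2, 14]
Visit 7 → queue [6, 3, 0, 13, 5, 2, 14]
Visit 6; enqueue 12 → queue [3, 0, 13, 5, 2, 14, 12]
Visit 3 → queue [0, 13, 5, 2, 14, 12]
Visit 0; enqueue 11 → queue [13, 5, 2, 14, 12, 11]
Visit 13 → queue [5, 2, 14, 12, 11]
Visit 5 → queue [2, 14, 12, 11]
Visit 2 → queue [14, 12, 11]
Visit 14 → queue [12, 11]
Visit 12 → queue [11]
Visit 11 → queue []

4, 15, 1, 10, 8, 16, 9, 7, 6, 3, 0, 13, 5, 2, 14, 12, 11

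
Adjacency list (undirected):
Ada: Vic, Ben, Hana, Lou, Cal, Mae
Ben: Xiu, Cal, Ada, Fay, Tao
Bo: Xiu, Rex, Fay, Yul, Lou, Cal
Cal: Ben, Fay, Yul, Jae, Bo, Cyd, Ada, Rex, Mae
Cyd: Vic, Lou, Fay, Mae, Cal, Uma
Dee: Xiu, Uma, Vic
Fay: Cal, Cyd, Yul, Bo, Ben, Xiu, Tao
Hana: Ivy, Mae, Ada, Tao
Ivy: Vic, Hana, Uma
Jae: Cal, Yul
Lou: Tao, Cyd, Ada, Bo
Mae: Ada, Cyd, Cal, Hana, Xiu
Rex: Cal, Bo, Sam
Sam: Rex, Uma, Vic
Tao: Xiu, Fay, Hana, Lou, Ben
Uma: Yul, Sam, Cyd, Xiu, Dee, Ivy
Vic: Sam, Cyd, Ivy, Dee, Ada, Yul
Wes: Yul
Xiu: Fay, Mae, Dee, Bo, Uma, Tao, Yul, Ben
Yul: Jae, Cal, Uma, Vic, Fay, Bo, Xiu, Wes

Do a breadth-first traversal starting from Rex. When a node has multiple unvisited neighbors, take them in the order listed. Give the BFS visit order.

Visit Rex; enqueue Cal, Bo, Sam → queue [Cal, Bo, Sam]
Visit Cal; enqueue Ben, Fay, Yul, Jae, Cyd, Ada, Mae → queue [Bo, Sam, Ben, Fay, Yul, Jae, Cyd, Ada, Mae]
Visit Bo; enqueue Xiu, Lou → queue [Sam, Ben, Fay, Yul, Jae, Cyd, Ada, Mae, Xiu, Lou]
Visit Sam; enqueue Uma, Vic → queue [Ben, Fay, Yul, Jae, Cyd, Ada, Mae, Xiu, Lou, Uma, Vic]
Visit Ben; enqueue Tao → queue [Fay, Yul, Jae, Cyd, Ada, Mae, Xiu, Lou, Uma, Vic, Tao]
Visit Fay → queue [Yul, Jae, Cyd, Ada, Mae, Xiu, Lou, Uma, Vic, Tao]
Visit Yul; enqueue Wes → queue [Jae, Cyd, Ada, Mae, Xiu, Lou, Uma, Vic, Tao, Wes]
Visit Jae → queue [Cyd, Ada, Mae, Xiu, Lou, Uma, Vic, Tao, Wes]
Visit Cyd → queue [Ada, Mae, Xiu, Lou, Uma, Vic, Tao, Wes]
Visit Ada; enqueue Hana → queue [Mae, Xiu, Lou, Uma, Vic, Tao, Wes, Hana]
Visit Mae → queue [Xiu, Lou, Uma, Vic, Tao, Wes, Hana]
Visit Xiu; enqueue Dee → queue [Lou, Uma, Vic, Tao, Wes, Hana, Dee]
Visit Lou → queue [Uma, Vic, Tao, Wes, Hana, Dee]
Visit Uma; enqueue Ivy → queue [Vic, Tao, Wes, Hana, Dee, Ivy]
Visit Vic → queue [Tao, Wes, Hana, Dee, Ivy]
Visit Tao → queue [Wes, Hana, Dee, Ivy]
Visit Wes → queue [Hana, Dee, Ivy]
Visit Hana → queue [Dee, Ivy]
Visit Dee → queue [Ivy]
Visit Ivy → queue []

Rex → Cal → Bo → Sam → Ben → Fay → Yul → Jae → Cyd → Ada → Mae → Xiu → Lou → Uma → Vic → Tao → Wes → Hana → Dee → Ivy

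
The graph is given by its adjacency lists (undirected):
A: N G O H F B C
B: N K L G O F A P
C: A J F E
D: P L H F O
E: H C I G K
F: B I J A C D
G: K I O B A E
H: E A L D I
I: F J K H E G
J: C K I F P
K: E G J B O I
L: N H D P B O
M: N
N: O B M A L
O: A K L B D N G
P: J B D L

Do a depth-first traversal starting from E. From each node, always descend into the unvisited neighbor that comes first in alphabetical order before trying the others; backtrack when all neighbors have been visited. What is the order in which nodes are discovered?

Visit E
E → C
C → A
A → B
B → F
F → D
D → H
H → I
I → G
G → K
K → J
J → P
P → L
L → N
N → M
N → O

E, C, A, B, F, D, H, I, G, K, J, P, L, N, M, O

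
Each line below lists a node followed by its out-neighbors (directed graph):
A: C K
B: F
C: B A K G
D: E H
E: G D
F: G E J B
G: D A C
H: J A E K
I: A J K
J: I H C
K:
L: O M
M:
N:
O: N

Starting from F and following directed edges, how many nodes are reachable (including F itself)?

11

BFS from F visits: F, G, E, J, B, D, A, C, I, H, K
Reachable nodes: 11 of 15 total.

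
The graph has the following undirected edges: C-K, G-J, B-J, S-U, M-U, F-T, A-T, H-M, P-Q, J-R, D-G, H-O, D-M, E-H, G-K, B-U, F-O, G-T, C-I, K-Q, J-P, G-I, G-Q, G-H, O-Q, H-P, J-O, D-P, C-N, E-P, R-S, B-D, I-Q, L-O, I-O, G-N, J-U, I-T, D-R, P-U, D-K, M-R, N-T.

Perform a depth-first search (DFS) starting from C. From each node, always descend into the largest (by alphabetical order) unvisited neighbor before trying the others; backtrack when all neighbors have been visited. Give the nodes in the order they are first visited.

C → N → T → I → Q → P → U → S → R → M → H → O → L → J → G → K → D → B → F → E → A

Visit C
C → N
N → T
T → I
I → Q
Q → P
P → U
U → S
S → R
R → M
M → H
H → O
O → L
O → J
J → G
G → K
K → D
D → B
O → F
H → E
T → A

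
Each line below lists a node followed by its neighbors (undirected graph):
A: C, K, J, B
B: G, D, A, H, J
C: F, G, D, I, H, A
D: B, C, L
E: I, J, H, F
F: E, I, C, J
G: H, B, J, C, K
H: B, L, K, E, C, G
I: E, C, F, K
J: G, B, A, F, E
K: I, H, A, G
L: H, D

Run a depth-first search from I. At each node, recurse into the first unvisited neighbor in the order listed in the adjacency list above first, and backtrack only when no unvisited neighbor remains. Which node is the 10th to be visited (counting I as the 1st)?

A

Visit I
I → E
E → J
J → G
G → H
H → B
B → D
D → C
C → F
C → A
A → K
D → L

Visit order: I, E, J, G, H, B, D, C, F, A, K, L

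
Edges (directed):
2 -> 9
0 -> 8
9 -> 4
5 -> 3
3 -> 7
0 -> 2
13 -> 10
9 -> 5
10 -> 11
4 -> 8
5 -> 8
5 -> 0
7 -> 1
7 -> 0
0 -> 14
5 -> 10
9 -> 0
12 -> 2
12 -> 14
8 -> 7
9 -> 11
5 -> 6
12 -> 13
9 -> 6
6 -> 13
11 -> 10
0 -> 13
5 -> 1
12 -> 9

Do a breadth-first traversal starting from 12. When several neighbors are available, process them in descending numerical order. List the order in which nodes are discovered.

Visit 12; enqueue 14, 13, 9, 2 → queue [14, 13, 9, 2]
Visit 14 → queue [13, 9, 2]
Visit 13; enqueue 10 → queue [9, 2, 10]
Visit 9; enqueue 11, 6, 5, 4, 0 → queue [2, 10, 11, 6, 5, 4, 0]
Visit 2 → queue [10, 11, 6, 5, 4, 0]
Visit 10 → queue [11, 6, 5, 4, 0]
Visit 11 → queue [6, 5, 4, 0]
Visit 6 → queue [5, 4, 0]
Visit 5; enqueue 8, 3, 1 → queue [4, 0, 8, 3, 1]
Visit 4 → queue [0, 8, 3, 1]
Visit 0 → queue [8, 3, 1]
Visit 8; enqueue 7 → queue [3, 1, 7]
Visit 3 → queue [1, 7]
Visit 1 → queue [7]
Visit 7 → queue []

12 -> 14 -> 13 -> 9 -> 2 -> 10 -> 11 -> 6 -> 5 -> 4 -> 0 -> 8 -> 3 -> 1 -> 7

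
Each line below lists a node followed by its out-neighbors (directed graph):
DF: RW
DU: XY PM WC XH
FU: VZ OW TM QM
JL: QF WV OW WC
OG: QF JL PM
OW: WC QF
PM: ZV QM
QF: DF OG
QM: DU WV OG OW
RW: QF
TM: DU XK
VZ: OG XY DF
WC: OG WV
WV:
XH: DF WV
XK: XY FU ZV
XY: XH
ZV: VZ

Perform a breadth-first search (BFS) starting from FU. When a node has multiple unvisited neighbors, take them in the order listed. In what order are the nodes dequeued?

FU, VZ, OW, TM, QM, OG, XY, DF, WC, QF, DU, XK, WV, JL, PM, XH, RW, ZV

Visit FU; enqueue VZ, OW, TM, QM → queue [VZ, OW, TM, QM]
Visit VZ; enqueue OG, XY, DF → queue [OW, TM, QM, OG, XY, DF]
Visit OW; enqueue WC, QF → queue [TM, QM, OG, XY, DF, WC, QF]
Visit TM; enqueue DU, XK → queue [QM, OG, XY, DF, WC, QF, DU, XK]
Visit QM; enqueue WV → queue [OG, XY, DF, WC, QF, DU, XK, WV]
Visit OG; enqueue JL, PM → queue [XY, DF, WC, QF, DU, XK, WV, JL, PM]
Visit XY; enqueue XH → queue [DF, WC, QF, DU, XK, WV, JL, PM, XH]
Visit DF; enqueue RW → queue [WC, QF, DU, XK, WV, JL, PM, XH, RW]
Visit WC → queue [QF, DU, XK, WV, JL, PM, XH, RW]
Visit QF → queue [DU, XK, WV, JL, PM, XH, RW]
Visit DU → queue [XK, WV, JL, PM, XH, RW]
Visit XK; enqueue ZV → queue [WV, JL, PM, XH, RW, ZV]
Visit WV → queue [JL, PM, XH, RW, ZV]
Visit JL → queue [PM, XH, RW, ZV]
Visit PM → queue [XH, RW, ZV]
Visit XH → queue [RW, ZV]
Visit RW → queue [ZV]
Visit ZV → queue []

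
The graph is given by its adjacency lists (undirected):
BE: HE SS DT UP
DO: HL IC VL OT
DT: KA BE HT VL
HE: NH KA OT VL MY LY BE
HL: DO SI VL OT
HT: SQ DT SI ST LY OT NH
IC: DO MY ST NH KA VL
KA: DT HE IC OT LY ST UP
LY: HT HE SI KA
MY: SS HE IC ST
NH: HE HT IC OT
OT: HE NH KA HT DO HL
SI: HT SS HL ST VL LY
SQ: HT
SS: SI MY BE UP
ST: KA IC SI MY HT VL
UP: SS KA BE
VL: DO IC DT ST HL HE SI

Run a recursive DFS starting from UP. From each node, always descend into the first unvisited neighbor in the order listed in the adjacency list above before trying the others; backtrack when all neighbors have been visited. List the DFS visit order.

UP SS SI HT SQ DT KA HE NH IC DO HL VL ST MY OT LY BE

Visit UP
UP → SS
SS → SI
SI → HT
HT → SQ
HT → DT
DT → KA
KA → HE
HE → NH
NH → IC
IC → DO
DO → HL
HL → VL
VL → ST
ST → MY
HL → OT
HE → LY
HE → BE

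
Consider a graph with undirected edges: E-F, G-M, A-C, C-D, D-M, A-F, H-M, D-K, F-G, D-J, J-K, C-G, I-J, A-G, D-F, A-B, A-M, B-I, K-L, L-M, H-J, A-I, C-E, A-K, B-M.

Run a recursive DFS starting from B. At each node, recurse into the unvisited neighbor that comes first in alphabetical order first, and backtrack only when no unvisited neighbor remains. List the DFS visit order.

Visit B
B → A
A → C
C → D
D → F
F → E
F → G
G → M
M → H
H → J
J → I
J → K
K → L

B → A → C → D → F → E → G → M → H → J → I → K → L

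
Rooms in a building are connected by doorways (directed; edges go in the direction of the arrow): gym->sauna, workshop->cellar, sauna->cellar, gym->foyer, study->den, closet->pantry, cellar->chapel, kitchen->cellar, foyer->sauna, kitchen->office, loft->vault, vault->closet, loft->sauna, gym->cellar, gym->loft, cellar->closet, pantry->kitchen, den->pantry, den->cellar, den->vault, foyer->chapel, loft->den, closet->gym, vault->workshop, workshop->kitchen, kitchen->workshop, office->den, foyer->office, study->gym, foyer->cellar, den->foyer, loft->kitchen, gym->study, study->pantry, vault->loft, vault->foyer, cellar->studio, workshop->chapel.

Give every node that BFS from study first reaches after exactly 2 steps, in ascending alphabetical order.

cellar, foyer, kitchen, loft, sauna, vault

Level 0: study
Level 1: den, gym, pantry
Level 2: cellar, foyer, kitchen, loft, sauna, vault
Level 3: chapel, closet, office, studio, workshop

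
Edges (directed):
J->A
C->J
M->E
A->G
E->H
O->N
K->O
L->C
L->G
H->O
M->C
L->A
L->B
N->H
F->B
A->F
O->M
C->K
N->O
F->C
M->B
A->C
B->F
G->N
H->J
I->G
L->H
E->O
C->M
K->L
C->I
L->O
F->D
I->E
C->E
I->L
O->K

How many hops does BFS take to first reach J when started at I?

3

Level 0: I
Level 1: E, G, L
Level 2: A, B, C, H, N, O
Level 3: F, J, K, M
Level 4: D
J first appears at level 3.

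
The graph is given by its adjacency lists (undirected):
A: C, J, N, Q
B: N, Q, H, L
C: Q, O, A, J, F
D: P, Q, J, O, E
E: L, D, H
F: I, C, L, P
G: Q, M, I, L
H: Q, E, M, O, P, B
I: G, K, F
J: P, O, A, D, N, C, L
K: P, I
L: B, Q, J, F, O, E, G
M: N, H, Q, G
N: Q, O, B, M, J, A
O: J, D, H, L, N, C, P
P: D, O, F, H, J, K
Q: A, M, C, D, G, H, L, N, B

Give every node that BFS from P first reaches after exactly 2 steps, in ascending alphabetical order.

Level 0: P
Level 1: D, F, H, J, K, O
Level 2: A, B, C, E, I, L, M, N, Q
Level 3: G

A, B, C, E, I, L, M, N, Q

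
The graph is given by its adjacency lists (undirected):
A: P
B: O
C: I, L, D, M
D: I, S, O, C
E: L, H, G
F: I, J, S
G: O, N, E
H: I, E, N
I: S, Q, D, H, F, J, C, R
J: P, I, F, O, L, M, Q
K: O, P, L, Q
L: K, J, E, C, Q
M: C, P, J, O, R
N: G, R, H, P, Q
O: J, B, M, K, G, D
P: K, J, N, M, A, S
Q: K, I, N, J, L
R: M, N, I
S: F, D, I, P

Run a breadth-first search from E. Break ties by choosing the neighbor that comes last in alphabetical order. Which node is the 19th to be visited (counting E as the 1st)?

A

Visit E; enqueue L, H, G → queue [L, H, G]
Visit L; enqueue Q, K, J, C → queue [H, G, Q, K, J, C]
Visit H; enqueue N, I → queue [G, Q, K, J, C, N, I]
Visit G; enqueue O → queue [Q, K, J, C, N, I, O]
Visit Q → queue [K, J, C, N, I, O]
Visit K; enqueue P → queue [J, C, N, I, O, P]
Visit J; enqueue M, F → queue [C, N, I, O, P, M, F]
Visit C; enqueue D → queue [N, I, O, P, M, F, D]
Visit N; enqueue R → queue [I, O, P, M, F, D, R]
Visit I; enqueue S → queue [O, P, M, F, D, R, S]
Visit O; enqueue B → queue [P, M, F, D, R, S, B]
Visit P; enqueue A → queue [M, F, D, R, S, B, A]
Visit M → queue [F, D, R, S, B, A]
Visit F → queue [D, R, S, B, A]
Visit D → queue [R, S, B, A]
Visit R → queue [S, B, A]
Visit S → queue [B, A]
Visit B → queue [A]
Visit A → queue []

Visit order: E, L, H, G, Q, K, J, C, N, I, O, P, M, F, D, R, S, B, A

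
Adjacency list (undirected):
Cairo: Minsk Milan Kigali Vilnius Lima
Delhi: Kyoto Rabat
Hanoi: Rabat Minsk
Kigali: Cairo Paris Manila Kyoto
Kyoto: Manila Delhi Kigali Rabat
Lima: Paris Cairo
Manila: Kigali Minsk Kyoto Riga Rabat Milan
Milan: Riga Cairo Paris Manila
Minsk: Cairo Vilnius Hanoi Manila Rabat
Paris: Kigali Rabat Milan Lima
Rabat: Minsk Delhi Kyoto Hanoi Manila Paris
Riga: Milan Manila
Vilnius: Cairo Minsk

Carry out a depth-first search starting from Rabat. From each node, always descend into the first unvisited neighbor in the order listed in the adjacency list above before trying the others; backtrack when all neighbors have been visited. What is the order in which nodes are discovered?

Rabat Minsk Cairo Milan Riga Manila Kigali Paris Lima Kyoto Delhi Vilnius Hanoi

Visit Rabat
Rabat → Minsk
Minsk → Cairo
Cairo → Milan
Milan → Riga
Riga → Manila
Manila → Kigali
Kigali → Paris
Paris → Lima
Kigali → Kyoto
Kyoto → Delhi
Cairo → Vilnius
Minsk → Hanoi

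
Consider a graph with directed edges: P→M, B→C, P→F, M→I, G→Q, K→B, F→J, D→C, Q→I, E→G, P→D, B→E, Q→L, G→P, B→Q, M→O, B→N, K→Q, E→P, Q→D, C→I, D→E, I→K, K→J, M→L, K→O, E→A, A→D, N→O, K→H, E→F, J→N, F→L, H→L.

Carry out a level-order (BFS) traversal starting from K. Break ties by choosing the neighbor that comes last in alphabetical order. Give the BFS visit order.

Visit K; enqueue Q, O, J, H, B → queue [Q, O, J, H, B]
Visit Q; enqueue L, I, D → queue [O, J, H, B, L, I, D]
Visit O → queue [J, H, B, L, I, D]
Visit J; enqueue N → queue [H, B, L, I, D, N]
Visit H → queue [B, L, I, D, N]
Visit B; enqueue E, C → queue [L, I, D, N, E, C]
Visit L → queue [I, D, N, E, C]
Visit I → queue [D, N, E, C]
Visit D → queue [N, E, C]
Visit N → queue [E, C]
Visit E; enqueue P, G, F, A → queue [C, P, G, F, A]
Visit C → queue [P, G, F, A]
Visit P; enqueue M → queue [G, F, A, M]
Visit G → queue [F, A, M]
Visit F → queue [A, M]
Visit A → queue [M]
Visit M → queue []

K -> Q -> O -> J -> H -> B -> L -> I -> D -> N -> E -> C -> P -> G -> F -> A -> M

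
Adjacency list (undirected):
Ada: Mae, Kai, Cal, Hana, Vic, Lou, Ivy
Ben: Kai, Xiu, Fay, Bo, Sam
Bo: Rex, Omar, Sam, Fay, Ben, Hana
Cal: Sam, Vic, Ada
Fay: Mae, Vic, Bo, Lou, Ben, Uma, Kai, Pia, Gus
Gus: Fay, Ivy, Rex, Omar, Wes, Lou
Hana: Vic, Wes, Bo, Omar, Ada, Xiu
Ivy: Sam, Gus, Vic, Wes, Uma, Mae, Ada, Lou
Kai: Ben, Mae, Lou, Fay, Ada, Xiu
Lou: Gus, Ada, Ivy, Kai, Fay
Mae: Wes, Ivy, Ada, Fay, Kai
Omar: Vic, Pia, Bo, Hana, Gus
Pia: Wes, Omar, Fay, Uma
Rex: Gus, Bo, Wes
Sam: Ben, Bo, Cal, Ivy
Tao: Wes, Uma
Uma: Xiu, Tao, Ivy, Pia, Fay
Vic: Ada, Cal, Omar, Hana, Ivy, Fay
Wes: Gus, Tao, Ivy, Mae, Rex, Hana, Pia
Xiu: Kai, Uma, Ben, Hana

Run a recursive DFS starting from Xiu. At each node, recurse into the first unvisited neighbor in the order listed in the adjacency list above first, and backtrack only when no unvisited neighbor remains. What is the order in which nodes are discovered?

Visit Xiu
Xiu → Kai
Kai → Ben
Ben → Fay
Fay → Mae
Mae → Wes
Wes → Gus
Gus → Ivy
Ivy → Sam
Sam → Bo
Bo → Rex
Bo → Omar
Omar → Vic
Vic → Ada
Ada → Cal
Ada → Hana
Ada → Lou
Omar → Pia
Pia → Uma
Uma → Tao

Xiu, Kai, Ben, Fay, Mae, Wes, Gus, Ivy, Sam, Bo, Rex, Omar, Vic, Ada, Cal, Hana, Lou, Pia, Uma, Tao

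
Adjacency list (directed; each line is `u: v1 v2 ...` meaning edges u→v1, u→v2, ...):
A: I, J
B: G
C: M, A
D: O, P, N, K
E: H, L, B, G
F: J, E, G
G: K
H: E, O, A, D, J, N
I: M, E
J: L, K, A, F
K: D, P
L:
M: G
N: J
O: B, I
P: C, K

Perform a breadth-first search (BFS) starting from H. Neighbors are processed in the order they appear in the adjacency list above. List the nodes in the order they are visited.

H, E, O, A, D, J, N, L, B, G, I, P, K, F, M, C

Visit H; enqueue E, O, A, D, J, N → queue [E, O, A, D, J, N]
Visit E; enqueue L, B, G → queue [O, A, D, J, N, L, B, G]
Visit O; enqueue I → queue [A, D, J, N, L, B, G, I]
Visit A → queue [D, J, N, L, B, G, I]
Visit D; enqueue P, K → queue [J, N, L, B, G, I, P, K]
Visit J; enqueue F → queue [N, L, B, G, I, P, K, F]
Visit N → queue [L, B, G, I, P, K, F]
Visit L → queue [B, G, I, P, K, F]
Visit B → queue [G, I, P, K, F]
Visit G → queue [I, P, K, F]
Visit I; enqueue M → queue [P, K, F, M]
Visit P; enqueue C → queue [K, F, M, C]
Visit K → queue [F, M, C]
Visit F → queue [M, C]
Visit M → queue [C]
Visit C → queue []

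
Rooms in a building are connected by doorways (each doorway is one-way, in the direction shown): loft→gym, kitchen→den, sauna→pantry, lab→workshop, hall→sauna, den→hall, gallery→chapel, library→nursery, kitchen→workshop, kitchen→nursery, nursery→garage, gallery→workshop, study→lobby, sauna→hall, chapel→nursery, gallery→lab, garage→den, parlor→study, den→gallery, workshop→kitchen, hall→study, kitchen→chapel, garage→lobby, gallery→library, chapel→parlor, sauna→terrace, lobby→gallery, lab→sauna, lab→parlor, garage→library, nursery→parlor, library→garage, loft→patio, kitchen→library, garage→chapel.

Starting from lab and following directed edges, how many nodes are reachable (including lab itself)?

16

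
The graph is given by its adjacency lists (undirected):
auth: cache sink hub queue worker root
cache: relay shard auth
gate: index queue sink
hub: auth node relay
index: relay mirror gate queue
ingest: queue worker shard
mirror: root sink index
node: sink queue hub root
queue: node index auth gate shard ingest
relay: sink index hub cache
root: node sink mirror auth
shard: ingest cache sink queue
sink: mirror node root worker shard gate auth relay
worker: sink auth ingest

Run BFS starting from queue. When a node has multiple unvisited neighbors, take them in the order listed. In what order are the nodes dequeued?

queue node index auth gate shard ingest sink hub root relay mirror cache worker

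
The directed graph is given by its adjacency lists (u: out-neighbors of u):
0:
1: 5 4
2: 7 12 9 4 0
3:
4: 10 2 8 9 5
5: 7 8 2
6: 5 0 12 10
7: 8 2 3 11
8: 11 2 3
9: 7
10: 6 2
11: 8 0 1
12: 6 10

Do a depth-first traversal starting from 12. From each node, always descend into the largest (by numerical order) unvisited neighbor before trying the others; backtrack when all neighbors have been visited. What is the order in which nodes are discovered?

Visit 12
12 → 10
10 → 6
6 → 5
5 → 8
8 → 11
11 → 1
1 → 4
4 → 9
9 → 7
7 → 3
7 → 2
2 → 0

12 → 10 → 6 → 5 → 8 → 11 → 1 → 4 → 9 → 7 → 3 → 2 → 0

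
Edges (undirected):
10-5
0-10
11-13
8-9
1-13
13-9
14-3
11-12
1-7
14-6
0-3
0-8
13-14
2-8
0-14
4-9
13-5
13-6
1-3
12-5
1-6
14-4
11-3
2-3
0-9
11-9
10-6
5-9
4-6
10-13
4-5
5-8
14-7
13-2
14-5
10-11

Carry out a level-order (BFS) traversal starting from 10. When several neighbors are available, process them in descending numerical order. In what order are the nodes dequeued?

10, 13, 11, 6, 5, 0, 14, 9, 2, 1, 12, 3, 4, 8, 7

Visit 10; enqueue 13, 11, 6, 5, 0 → queue [13, 11, 6, 5, 0]
Visit 13; enqueue 14, 9, 2, 1 → queue [11, 6, 5, 0, 14, 9, 2, 1]
Visit 11; enqueue 12, 3 → queue [6, 5, 0, 14, 9, 2, 1, 12, 3]
Visit 6; enqueue 4 → queue [5, 0, 14, 9, 2, 1, 12, 3, 4]
Visit 5; enqueue 8 → queue [0, 14, 9, 2, 1, 12, 3, 4, 8]
Visit 0 → queue [14, 9, 2, 1, 12, 3, 4, 8]
Visit 14; enqueue 7 → queue [9, 2, 1, 12, 3, 4, 8, 7]
Visit 9 → queue [2, 1, 12, 3, 4, 8, 7]
Visit 2 → queue [1, 12, 3, 4, 8, 7]
Visit 1 → queue [12, 3, 4, 8, 7]
Visit 12 → queue [3, 4, 8, 7]
Visit 3 → queue [4, 8, 7]
Visit 4 → queue [8, 7]
Visit 8 → queue [7]
Visit 7 → queue []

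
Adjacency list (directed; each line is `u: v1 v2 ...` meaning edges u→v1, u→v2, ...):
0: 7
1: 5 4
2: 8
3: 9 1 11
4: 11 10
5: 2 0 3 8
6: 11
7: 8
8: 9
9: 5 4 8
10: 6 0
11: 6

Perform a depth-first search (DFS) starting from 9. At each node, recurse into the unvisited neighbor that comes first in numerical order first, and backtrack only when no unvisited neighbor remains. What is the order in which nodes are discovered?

Visit 9
9 → 4
4 → 10
10 → 0
0 → 7
7 → 8
10 → 6
6 → 11
9 → 5
5 → 2
5 → 3
3 → 1

9, 4, 10, 0, 7, 8, 6, 11, 5, 2, 3, 1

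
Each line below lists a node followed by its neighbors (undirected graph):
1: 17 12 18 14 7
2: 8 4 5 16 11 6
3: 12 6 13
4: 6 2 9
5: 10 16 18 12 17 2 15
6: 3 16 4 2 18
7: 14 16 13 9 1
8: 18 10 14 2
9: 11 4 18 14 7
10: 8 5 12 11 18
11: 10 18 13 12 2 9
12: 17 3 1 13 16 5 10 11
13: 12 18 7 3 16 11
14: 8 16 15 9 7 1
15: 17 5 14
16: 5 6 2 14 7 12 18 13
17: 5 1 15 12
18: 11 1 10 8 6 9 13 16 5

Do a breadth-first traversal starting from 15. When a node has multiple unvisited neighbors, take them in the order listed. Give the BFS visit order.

15, 17, 5, 14, 1, 12, 10, 16, 18, 2, 8, 9, 7, 3, 13, 11, 6, 4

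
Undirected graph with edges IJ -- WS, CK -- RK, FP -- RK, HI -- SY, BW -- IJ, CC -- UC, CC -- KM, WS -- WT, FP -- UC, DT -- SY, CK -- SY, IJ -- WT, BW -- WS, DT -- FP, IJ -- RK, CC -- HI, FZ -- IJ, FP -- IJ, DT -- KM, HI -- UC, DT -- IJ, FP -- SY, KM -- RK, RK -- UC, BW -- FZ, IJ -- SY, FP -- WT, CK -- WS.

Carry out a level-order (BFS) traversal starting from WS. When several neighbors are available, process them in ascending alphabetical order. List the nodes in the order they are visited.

WS, BW, CK, IJ, WT, FZ, RK, SY, DT, FP, KM, UC, HI, CC

Visit WS; enqueue BW, CK, IJ, WT → queue [BW, CK, IJ, WT]
Visit BW; enqueue FZ → queue [CK, IJ, WT, FZ]
Visit CK; enqueue RK, SY → queue [IJ, WT, FZ, RK, SY]
Visit IJ; enqueue DT, FP → queue [WT, FZ, RK, SY, DT, FP]
Visit WT → queue [FZ, RK, SY, DT, FP]
Visit FZ → queue [RK, SY, DT, FP]
Visit RK; enqueue KM, UC → queue [SY, DT, FP, KM, UC]
Visit SY; enqueue HI → queue [DT, FP, KM, UC, HI]
Visit DT → queue [FP, KM, UC, HI]
Visit FP → queue [KM, UC, HI]
Visit KM; enqueue CC → queue [UC, HI, CC]
Visit UC → queue [HI, CC]
Visit HI → queue [CC]
Visit CC → queue []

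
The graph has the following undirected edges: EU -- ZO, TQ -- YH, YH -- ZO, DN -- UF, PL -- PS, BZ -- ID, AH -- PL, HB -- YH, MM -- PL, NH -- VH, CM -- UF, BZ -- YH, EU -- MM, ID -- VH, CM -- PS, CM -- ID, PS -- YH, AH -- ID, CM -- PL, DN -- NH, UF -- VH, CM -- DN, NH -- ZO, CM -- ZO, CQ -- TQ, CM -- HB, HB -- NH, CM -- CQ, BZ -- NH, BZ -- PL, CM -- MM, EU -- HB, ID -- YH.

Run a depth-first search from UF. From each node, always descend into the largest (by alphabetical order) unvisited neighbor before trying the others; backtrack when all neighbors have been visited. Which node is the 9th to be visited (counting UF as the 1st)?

PS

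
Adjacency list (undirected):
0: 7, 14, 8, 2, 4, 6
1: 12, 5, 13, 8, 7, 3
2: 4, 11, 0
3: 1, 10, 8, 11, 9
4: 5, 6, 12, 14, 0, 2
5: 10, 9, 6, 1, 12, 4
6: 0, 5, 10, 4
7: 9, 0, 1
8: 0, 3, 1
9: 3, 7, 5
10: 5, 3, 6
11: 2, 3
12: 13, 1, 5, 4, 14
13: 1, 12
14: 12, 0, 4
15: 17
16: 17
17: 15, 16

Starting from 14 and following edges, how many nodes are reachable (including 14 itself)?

BFS from 14 visits: 14, 12, 0, 4, 13, 1, 5, 7, 8, 2, 6, 3, 10, 9, 11
Reachable nodes: 15 of 18 total.

15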